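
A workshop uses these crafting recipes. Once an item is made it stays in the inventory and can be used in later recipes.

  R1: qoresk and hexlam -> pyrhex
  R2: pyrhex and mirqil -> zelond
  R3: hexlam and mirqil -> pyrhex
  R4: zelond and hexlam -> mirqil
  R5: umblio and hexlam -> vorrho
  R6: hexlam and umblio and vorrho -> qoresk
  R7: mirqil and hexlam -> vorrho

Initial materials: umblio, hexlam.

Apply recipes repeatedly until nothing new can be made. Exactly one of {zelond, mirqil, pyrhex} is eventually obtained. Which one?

pyrhex

umblio and hexlam -> vorrho (R5).
Using R6, hexlam, umblio, and vorrho make qoresk.
qoresk and hexlam -> pyrhex (R1).
zelond would need pyrhex and mirqil (R2), but mirqil is never obtained. mirqil would need zelond and hexlam (R4), but zelond is never obtained.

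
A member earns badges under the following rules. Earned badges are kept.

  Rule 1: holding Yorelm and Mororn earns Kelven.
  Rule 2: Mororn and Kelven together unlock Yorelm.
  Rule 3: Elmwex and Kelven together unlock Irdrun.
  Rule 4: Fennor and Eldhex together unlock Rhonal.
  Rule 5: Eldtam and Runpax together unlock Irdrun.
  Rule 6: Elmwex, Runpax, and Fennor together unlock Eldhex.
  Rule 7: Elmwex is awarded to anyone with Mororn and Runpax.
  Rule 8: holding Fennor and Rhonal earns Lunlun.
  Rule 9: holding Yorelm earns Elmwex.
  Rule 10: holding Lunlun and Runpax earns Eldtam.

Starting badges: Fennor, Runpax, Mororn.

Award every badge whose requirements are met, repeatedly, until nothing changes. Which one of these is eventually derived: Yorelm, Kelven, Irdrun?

With Mororn and Runpax, Elmwex is earned (Rule 7).
With Elmwex, Runpax, and Fennor, Eldhex is earned (Rule 6).
With Fennor and Eldhex, Rhonal is earned (Rule 4).
With Fennor and Rhonal, Lunlun is earned (Rule 8).
With Lunlun and Runpax, Eldtam is earned (Rule 10).
With Eldtam and Runpax, Irdrun is earned (Rule 5).
Yorelm would need Mororn and Kelven (Rule 2), but Kelven is never earned. Kelven would need Yorelm and Mororn (Rule 1), but Yorelm is never earned.

Irdrun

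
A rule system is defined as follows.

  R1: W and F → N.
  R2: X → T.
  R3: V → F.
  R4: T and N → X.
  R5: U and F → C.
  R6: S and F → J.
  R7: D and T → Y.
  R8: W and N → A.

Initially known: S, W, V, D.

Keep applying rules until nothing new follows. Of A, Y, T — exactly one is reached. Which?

V holds, so F follows (R3).
W and F hold, so N follows (R1).
From W and N, R8 gives A.
T would need X (R2), but X is never established. Y would need D and T (R7), but T is never established.

A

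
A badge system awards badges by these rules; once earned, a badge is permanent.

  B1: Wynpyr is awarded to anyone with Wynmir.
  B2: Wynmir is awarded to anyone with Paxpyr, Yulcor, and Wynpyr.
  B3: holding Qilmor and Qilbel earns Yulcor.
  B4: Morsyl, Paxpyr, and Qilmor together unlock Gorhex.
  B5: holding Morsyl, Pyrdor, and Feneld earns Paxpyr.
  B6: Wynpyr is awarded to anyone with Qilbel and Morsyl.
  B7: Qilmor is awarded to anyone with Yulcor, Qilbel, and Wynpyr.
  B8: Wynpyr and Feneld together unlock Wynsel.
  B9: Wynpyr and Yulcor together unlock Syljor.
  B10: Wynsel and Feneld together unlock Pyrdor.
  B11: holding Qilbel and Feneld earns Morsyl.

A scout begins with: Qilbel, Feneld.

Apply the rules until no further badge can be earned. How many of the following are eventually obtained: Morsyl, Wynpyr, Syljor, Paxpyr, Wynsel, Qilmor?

With Qilbel and Feneld, Morsyl is earned (B11).
With Qilbel and Morsyl, Wynpyr is earned (B6).
With Wynpyr and Feneld, Wynsel is earned (B8).
With Wynsel and Feneld, Pyrdor is earned (B10).
With Morsyl, Pyrdor, and Feneld, Paxpyr is earned (B5).
Morsyl: reached.
Wynpyr: reached.
Syljor would need Wynpyr and Yulcor (B9), but Yulcor is never earned.
Paxpyr: reached.
Wynsel: reached.
Qilmor would need Yulcor, Qilbel, and Wynpyr (B7), but Yulcor is never earned.
Reached: Morsyl, Wynpyr, Paxpyr, and Wynsel — 4 of the 6.

4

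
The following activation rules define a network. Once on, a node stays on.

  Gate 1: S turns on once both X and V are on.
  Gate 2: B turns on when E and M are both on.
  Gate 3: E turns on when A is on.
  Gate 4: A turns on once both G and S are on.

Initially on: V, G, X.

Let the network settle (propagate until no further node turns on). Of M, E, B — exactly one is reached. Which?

Gate 1: X and V on → S on.
G and S are on, so A turns on (Gate 4).
A is on, so E turns on (Gate 3).
B would need E and M (Gate 2), but M never turns on. No rule produces M, and it is not given.

E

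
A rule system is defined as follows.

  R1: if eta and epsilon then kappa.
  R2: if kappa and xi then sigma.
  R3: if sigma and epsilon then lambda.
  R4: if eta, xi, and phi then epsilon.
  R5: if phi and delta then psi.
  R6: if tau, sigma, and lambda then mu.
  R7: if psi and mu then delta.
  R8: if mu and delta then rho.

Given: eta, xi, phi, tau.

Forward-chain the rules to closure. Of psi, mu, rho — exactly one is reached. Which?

mu

eta, xi, and phi hold, so epsilon follows (R4).
eta and epsilon hold, so kappa follows (R1).
kappa and xi hold, so sigma follows (R2).
From sigma and epsilon, R3 gives lambda.
tau, sigma, and lambda hold, so mu follows (R6).
psi would need phi and delta (R5), but delta is never established. rho would need mu and delta (R8), but delta is never established.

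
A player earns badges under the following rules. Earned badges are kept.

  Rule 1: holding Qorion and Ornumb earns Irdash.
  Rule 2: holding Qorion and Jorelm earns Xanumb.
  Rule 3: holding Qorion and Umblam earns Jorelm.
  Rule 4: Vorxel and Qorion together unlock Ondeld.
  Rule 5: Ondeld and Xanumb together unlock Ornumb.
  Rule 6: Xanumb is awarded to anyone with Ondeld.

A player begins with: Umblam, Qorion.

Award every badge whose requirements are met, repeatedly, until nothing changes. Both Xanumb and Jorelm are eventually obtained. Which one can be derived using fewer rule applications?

Jorelm: With Qorion and Umblam, Jorelm is earned (Rule 3). [1 rule application]
Xanumb: With Qorion and Umblam, Jorelm is earned (Rule 3). With Qorion and Jorelm, Xanumb is earned (Rule 2). [2 rule applications]
Jorelm needs fewer.

Jorelm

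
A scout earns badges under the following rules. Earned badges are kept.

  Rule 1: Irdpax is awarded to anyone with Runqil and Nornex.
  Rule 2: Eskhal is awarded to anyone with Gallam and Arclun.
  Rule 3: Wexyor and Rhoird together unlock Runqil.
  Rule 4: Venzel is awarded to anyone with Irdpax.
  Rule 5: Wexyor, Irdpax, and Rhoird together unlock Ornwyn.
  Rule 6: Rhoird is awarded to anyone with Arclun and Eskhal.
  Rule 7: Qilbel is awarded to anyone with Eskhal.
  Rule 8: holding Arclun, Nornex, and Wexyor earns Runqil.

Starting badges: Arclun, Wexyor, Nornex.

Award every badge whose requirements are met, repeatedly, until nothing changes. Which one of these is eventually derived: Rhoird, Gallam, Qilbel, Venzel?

With Arclun, Nornex, and Wexyor, Runqil is earned (Rule 8).
With Runqil and Nornex, Irdpax is earned (Rule 1).
With Irdpax, Venzel is earned (Rule 4).
Rhoird would need Arclun and Eskhal (Rule 6), but Eskhal is never earned. Qilbel would need Eskhal (Rule 7), but Eskhal is never earned. No rule produces Gallam, and it is not given.

Venzel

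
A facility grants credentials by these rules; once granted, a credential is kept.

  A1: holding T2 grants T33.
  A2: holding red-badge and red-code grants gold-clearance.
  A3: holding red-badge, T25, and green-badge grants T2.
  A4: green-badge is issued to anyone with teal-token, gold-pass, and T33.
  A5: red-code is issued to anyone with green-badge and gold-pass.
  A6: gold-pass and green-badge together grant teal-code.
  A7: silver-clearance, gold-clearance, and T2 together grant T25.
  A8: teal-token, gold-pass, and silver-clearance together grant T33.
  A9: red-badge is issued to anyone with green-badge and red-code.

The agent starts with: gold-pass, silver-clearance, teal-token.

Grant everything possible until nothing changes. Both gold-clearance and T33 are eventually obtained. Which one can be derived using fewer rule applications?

T33

T33: Holding teal-token, gold-pass, and silver-clearance grants T33 (A8). [1 rule application]
gold-clearance: Holding teal-token, gold-pass, and silver-clearance grants T33 (A8). Holding teal-token, gold-pass, and T33 grants green-badge (A4). Holding green-badge and gold-pass grants red-code (A5). Holding green-badge and red-code grants red-badge (A9). Holding red-badge and red-code grants gold-clearance (A2). [5 rule applications]
T33 needs fewer.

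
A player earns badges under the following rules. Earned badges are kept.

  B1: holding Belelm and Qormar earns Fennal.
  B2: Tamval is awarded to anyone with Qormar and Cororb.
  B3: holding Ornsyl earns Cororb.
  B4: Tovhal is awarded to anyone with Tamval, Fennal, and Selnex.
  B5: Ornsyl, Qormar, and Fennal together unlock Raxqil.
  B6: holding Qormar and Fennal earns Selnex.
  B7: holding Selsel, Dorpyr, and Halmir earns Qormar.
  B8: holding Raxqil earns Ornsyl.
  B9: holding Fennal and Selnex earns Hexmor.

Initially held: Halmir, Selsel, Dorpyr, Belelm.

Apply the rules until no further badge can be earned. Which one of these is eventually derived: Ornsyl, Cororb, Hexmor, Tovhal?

With Selsel, Dorpyr, and Halmir, Qormar is earned (B7).
With Belelm and Qormar, Fennal is earned (B1).
With Qormar and Fennal, Selnex is earned (B6).
With Fennal and Selnex, Hexmor is earned (B9).
Cororb would need Ornsyl (B3), but Ornsyl is never earned. Ornsyl would need Raxqil (B8), but Raxqil is never earned. Tovhal would need Tamval, Fennal, and Selnex (B4), but Tamval is never earned.

Hexmor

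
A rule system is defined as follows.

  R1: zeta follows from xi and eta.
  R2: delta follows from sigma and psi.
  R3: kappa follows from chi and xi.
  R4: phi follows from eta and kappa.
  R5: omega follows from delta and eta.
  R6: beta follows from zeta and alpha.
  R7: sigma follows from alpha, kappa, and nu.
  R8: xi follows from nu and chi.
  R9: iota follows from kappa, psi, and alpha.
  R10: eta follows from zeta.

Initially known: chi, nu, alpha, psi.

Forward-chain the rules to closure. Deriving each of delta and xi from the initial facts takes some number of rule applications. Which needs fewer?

xi

xi: From nu and chi, R8 gives xi. [1 rule application]
delta: From nu and chi, R8 gives xi. chi and xi hold, so kappa follows (R3). From alpha, kappa, and nu, R7 gives sigma. sigma and psi hold, so delta follows (R2). [4 rule applications]
xi needs fewer.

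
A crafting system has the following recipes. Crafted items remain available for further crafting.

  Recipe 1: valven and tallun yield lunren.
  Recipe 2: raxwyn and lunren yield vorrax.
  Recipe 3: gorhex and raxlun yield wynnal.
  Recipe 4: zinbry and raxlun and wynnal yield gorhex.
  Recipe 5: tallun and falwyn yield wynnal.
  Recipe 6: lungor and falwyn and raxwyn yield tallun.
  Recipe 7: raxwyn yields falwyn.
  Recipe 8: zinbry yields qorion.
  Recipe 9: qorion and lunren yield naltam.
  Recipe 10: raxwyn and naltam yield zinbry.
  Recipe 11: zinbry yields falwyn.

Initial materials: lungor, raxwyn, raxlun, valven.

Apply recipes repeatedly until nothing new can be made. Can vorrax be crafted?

Yes

raxwyn → falwyn (Recipe 7).
lungor and falwyn and raxwyn → tallun (Recipe 6).
Using Recipe 1, valven and tallun make lunren.
Using Recipe 2, raxwyn and lunren make vorrax.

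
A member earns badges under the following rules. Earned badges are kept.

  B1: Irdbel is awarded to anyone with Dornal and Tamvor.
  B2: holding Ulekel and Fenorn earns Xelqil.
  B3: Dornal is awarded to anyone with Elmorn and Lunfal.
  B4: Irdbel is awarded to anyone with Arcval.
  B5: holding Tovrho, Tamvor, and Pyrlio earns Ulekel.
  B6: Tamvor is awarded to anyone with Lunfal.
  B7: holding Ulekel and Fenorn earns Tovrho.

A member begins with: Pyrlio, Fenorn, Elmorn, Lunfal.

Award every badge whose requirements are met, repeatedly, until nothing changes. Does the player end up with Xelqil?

No

Xelqil would need Ulekel and Fenorn (B2), but Ulekel is never earned.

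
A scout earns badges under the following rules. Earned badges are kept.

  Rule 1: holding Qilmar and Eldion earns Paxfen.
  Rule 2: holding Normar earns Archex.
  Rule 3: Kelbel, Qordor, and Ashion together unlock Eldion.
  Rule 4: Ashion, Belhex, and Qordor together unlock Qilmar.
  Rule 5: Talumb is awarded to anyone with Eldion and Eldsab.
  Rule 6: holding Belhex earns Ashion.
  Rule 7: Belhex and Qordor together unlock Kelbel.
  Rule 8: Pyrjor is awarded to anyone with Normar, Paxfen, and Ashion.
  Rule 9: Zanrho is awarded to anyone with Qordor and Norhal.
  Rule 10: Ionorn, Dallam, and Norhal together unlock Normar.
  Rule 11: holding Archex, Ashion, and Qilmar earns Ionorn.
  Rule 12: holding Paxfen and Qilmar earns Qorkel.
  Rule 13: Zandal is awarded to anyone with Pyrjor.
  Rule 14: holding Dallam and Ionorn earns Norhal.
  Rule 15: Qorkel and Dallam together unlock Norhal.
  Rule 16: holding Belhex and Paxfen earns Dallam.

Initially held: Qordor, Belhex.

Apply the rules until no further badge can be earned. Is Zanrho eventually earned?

With Belhex and Qordor, Kelbel is earned (Rule 7).
With Belhex, Ashion is earned (Rule 6).
With Ashion, Belhex, and Qordor, Qilmar is earned (Rule 4).
With Kelbel, Qordor, and Ashion, Eldion is earned (Rule 3).
With Qilmar and Eldion, Paxfen is earned (Rule 1).
With Belhex and Paxfen, Dallam is earned (Rule 16).
With Paxfen and Qilmar, Qorkel is earned (Rule 12).
With Qorkel and Dallam, Norhal is earned (Rule 15).
With Qordor and Norhal, Zanrho is earned (Rule 9).

Yes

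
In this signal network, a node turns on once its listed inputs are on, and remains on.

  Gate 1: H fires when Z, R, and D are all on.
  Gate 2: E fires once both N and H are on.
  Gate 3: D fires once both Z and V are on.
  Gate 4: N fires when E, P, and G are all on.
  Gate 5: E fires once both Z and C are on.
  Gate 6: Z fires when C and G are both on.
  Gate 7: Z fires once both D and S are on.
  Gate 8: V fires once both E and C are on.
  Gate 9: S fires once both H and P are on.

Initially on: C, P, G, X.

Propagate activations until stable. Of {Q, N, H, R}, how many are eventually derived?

C and G are on, so Z fires (Gate 6).
Gate 5: Z and C on → E on.
E, P, and G are on, so N fires (Gate 4).
No rule produces Q, and it is not given.
N: reached.
H would need Z, R, and D (Gate 1), but R never turns on.
No rule produces R, and it is not given.
Reached: N — 1 of the 4.

1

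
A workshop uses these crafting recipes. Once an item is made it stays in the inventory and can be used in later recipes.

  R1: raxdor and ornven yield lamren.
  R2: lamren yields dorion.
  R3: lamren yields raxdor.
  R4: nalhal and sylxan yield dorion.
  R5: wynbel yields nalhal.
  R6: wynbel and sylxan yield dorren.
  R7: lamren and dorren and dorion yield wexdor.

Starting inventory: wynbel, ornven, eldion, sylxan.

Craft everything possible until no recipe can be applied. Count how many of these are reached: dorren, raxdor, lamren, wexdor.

1

Using R6, wynbel and sylxan make dorren.
dorren: reached.
raxdor would need lamren (R3), but lamren is never obtained.
lamren would need raxdor and ornven (R1), but raxdor is never obtained.
wexdor would need lamren, dorren, and dorion (R7), but lamren is never obtained.
Reached: dorren — 1 of the 4.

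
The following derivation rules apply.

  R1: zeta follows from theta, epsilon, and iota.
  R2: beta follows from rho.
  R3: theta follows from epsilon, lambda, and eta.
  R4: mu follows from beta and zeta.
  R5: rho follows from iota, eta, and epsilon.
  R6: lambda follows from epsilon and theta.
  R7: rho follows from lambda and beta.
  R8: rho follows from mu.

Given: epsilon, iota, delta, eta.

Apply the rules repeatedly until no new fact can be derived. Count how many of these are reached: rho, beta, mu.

2

From iota, eta, and epsilon, R5 gives rho.
From rho, R2 gives beta.
rho: reached.
beta: reached.
mu would need beta and zeta (R4), but zeta is never established.
Reached: rho and beta — 2 of the 3.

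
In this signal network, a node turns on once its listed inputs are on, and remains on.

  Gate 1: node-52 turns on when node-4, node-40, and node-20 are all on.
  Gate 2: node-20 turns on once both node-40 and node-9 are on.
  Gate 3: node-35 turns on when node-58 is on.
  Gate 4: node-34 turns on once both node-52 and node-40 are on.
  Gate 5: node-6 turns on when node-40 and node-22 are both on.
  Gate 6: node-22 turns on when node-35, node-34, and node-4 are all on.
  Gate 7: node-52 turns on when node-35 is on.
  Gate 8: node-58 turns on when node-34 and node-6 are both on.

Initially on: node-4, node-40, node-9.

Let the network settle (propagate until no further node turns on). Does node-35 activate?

No

node-35 would need node-58 (Gate 3), but node-58 never turns on.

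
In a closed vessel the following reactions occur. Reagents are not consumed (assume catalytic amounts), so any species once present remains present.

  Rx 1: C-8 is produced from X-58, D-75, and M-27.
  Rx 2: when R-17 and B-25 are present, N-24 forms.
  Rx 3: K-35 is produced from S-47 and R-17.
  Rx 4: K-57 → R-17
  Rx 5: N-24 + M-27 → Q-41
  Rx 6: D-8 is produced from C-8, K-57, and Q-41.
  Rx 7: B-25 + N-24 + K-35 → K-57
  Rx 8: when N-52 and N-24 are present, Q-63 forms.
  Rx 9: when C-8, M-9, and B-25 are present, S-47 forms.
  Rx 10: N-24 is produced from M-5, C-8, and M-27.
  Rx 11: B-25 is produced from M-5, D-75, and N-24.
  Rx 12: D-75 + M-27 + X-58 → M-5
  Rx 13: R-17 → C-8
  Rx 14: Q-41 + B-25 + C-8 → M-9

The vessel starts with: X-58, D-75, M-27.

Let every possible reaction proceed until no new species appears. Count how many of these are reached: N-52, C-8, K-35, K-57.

1

X-58, D-75, and M-27 present → C-8 forms (Rx 1).
No rule produces N-52, and it is not given.
C-8: reached.
K-35 would need S-47 and R-17 (Rx 3), but R-17 never forms.
K-57 would need B-25, N-24, and K-35 (Rx 7), but K-35 never forms.
Reached: C-8 — 1 of the 4.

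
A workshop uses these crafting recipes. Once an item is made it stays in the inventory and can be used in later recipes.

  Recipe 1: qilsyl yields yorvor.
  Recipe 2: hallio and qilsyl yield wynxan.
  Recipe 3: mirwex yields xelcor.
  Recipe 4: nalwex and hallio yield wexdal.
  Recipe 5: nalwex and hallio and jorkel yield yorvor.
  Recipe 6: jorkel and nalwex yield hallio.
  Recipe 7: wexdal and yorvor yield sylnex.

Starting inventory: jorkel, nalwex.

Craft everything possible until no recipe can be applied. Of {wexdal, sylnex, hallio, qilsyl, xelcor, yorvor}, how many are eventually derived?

Using Recipe 6, jorkel and nalwex make hallio.
nalwex and hallio and jorkel → yorvor (Recipe 5).
Using Recipe 4, nalwex and hallio make wexdal.
wexdal and yorvor → sylnex (Recipe 7).
wexdal: reached.
sylnex: reached.
hallio: reached.
No rule produces qilsyl, and it is not given.
xelcor would need mirwex (Recipe 3), but mirwex is never obtained.
yorvor: reached.
Reached: wexdal, sylnex, hallio, and yorvor — 4 of the 6.

4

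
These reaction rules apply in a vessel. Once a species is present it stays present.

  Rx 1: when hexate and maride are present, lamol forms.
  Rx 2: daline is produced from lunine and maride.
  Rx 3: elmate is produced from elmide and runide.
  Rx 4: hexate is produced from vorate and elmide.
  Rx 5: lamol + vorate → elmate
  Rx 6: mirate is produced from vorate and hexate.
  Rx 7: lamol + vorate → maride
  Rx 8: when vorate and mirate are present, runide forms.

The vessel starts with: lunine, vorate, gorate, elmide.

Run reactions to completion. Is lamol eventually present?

lamol would need hexate and maride (Rx 1), but maride never forms.

No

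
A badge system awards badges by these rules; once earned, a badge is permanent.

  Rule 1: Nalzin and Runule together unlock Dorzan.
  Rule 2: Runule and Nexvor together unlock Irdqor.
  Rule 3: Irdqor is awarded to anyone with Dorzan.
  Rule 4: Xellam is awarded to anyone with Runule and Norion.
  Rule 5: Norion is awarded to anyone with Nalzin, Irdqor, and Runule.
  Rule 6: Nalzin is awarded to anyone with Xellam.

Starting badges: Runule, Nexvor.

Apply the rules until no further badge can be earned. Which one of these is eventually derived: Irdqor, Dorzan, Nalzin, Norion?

Irdqor

With Runule and Nexvor, Irdqor is earned (Rule 2).
Nalzin would need Xellam (Rule 6), but Xellam is never earned. Dorzan would need Nalzin and Runule (Rule 1), but Nalzin is never earned. Norion would need Nalzin, Irdqor, and Runule (Rule 5), but Nalzin is never earned.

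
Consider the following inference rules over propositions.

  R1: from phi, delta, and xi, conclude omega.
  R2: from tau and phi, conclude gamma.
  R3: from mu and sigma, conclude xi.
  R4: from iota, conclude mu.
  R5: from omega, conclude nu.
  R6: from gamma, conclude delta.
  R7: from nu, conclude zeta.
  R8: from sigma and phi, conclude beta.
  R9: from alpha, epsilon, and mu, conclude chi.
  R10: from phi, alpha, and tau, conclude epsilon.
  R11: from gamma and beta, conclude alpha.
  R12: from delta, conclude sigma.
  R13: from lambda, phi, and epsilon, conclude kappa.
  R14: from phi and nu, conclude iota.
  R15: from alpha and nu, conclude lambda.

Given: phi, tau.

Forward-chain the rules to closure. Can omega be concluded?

omega would need phi, delta, and xi (R1), but xi is never established.

No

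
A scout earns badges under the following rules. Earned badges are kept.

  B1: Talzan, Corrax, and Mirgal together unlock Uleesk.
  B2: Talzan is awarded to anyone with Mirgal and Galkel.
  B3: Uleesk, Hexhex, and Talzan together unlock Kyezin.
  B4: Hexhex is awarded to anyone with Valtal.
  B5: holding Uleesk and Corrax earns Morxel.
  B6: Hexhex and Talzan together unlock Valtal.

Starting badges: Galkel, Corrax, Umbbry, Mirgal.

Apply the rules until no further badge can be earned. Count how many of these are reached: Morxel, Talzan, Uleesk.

With Mirgal and Galkel, Talzan is earned (B2).
With Talzan, Corrax, and Mirgal, Uleesk is earned (B1).
With Uleesk and Corrax, Morxel is earned (B5).
Morxel: reached.
Talzan: reached.
Uleesk: reached.
All 3 are reached.

3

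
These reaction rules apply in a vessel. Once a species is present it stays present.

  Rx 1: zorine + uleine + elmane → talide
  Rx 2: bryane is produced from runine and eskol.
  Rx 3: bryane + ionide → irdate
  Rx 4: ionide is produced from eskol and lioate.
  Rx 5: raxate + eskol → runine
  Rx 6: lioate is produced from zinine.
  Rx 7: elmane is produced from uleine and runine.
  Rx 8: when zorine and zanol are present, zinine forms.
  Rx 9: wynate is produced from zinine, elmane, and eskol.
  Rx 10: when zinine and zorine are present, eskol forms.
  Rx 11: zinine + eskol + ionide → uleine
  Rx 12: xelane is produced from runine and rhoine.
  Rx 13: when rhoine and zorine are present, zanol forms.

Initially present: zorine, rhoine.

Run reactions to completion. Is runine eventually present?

runine would need raxate and eskol (Rx 5), but raxate never forms.

No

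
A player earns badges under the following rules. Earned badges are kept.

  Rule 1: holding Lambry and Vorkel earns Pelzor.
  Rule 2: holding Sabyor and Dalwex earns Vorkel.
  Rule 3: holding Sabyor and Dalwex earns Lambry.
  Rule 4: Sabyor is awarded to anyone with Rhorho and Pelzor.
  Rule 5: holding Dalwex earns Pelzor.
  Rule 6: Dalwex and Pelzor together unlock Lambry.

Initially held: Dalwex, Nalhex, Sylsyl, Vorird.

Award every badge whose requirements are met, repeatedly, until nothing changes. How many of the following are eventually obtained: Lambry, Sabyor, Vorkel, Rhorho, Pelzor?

2

With Dalwex, Pelzor is earned (Rule 5).
With Dalwex and Pelzor, Lambry is earned (Rule 6).
Lambry: reached.
Sabyor would need Rhorho and Pelzor (Rule 4), but Rhorho is never earned.
Vorkel would need Sabyor and Dalwex (Rule 2), but Sabyor is never earned.
No rule produces Rhorho, and it is not given.
Pelzor: reached.
Reached: Lambry and Pelzor — 2 of the 5.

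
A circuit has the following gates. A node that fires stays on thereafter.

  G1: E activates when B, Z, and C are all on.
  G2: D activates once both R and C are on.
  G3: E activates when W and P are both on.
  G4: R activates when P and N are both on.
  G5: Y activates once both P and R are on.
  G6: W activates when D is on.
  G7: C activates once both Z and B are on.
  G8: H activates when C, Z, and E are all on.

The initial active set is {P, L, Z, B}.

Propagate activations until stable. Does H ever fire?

Yes

G7: Z and B on → C on.
G1: B, Z, and C on → E on.
C, Z, and E are on, so H activates (G8).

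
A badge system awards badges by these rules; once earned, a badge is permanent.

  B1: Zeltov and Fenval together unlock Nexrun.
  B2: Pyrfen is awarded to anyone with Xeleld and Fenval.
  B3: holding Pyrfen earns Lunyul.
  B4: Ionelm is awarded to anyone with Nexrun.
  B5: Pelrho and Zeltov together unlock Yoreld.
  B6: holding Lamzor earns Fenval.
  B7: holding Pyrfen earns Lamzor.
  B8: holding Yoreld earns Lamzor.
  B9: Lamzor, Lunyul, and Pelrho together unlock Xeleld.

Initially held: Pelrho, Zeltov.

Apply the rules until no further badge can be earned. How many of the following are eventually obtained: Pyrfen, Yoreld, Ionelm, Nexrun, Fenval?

4

With Pelrho and Zeltov, Yoreld is earned (B5).
With Yoreld, Lamzor is earned (B8).
With Lamzor, Fenval is earned (B6).
With Zeltov and Fenval, Nexrun is earned (B1).
With Nexrun, Ionelm is earned (B4).
Pyrfen would need Xeleld and Fenval (B2), but Xeleld is never earned.
Yoreld: reached.
Ionelm: reached.
Nexrun: reached.
Fenval: reached.
Reached: Yoreld, Ionelm, Nexrun, and Fenval — 4 of the 5.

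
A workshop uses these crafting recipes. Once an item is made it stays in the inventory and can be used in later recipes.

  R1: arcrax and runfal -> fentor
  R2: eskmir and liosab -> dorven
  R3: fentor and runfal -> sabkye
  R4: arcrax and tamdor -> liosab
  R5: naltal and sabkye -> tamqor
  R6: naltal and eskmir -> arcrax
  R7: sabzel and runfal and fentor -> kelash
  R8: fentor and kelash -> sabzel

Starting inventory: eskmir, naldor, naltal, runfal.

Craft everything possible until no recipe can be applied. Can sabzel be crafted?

sabzel would need fentor and kelash (R8), but kelash is never obtained.

No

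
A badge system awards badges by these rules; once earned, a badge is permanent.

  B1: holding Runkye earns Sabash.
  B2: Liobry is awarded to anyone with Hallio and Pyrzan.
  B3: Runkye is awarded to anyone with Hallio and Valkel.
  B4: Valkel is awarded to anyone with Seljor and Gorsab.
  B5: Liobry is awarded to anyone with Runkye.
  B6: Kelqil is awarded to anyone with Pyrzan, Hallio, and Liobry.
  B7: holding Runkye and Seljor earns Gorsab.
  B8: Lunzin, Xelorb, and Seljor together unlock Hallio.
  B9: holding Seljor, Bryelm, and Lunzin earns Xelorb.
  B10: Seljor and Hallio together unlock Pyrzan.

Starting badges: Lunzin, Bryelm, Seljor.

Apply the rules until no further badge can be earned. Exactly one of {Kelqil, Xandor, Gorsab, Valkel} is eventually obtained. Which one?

Kelqil

With Seljor, Bryelm, and Lunzin, Xelorb is earned (B9).
With Lunzin, Xelorb, and Seljor, Hallio is earned (B8).
With Seljor and Hallio, Pyrzan is earned (B10).
With Hallio and Pyrzan, Liobry is earned (B2).
With Pyrzan, Hallio, and Liobry, Kelqil is earned (B6).
No rule produces Xandor, and it is not given. Gorsab would need Runkye and Seljor (B7), but Runkye is never earned. Valkel would need Seljor and Gorsab (B4), but Gorsab is never earned.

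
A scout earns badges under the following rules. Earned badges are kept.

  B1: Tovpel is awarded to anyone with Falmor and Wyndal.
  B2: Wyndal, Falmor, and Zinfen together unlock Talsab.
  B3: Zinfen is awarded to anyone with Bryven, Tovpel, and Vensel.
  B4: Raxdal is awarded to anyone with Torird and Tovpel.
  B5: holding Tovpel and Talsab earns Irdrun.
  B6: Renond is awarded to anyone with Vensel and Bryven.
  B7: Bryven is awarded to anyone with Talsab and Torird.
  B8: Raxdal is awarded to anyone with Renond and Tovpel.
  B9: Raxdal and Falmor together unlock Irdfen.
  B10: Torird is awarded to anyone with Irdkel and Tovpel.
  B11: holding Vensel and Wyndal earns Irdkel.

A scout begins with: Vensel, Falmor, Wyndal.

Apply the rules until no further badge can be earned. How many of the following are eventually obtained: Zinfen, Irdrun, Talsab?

Zinfen would need Bryven, Tovpel, and Vensel (B3), but Bryven is never earned.
Irdrun would need Tovpel and Talsab (B5), but Talsab is never earned.
Talsab would need Wyndal, Falmor, and Zinfen (B2), but Zinfen is never earned.
None of the 3 are reached.

0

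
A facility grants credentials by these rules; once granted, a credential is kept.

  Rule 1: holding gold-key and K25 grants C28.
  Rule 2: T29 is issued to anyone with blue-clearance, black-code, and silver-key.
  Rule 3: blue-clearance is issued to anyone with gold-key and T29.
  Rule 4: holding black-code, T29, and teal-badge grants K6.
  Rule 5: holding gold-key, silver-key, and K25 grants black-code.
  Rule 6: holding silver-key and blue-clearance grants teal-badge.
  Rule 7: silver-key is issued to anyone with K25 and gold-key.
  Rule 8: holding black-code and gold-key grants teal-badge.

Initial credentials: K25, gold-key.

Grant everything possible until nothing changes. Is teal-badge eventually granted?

Yes

Holding K25 and gold-key grants silver-key (Rule 7).
Holding gold-key, silver-key, and K25 grants black-code (Rule 5).
Holding black-code and gold-key grants teal-badge (Rule 8).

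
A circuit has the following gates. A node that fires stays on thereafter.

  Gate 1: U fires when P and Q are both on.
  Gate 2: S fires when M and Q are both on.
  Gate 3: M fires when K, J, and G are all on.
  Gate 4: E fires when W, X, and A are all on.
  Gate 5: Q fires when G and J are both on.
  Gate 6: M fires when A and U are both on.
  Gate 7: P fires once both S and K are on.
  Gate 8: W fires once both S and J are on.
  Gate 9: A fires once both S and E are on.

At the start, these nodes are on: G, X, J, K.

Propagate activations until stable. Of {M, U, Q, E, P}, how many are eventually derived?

4

Gate 5: G and J on → Q on.
K, J, and G are on, so M fires (Gate 3).
Gate 2: M and Q on → S on.
Gate 7: S and K on → P on.
Gate 1: P and Q on → U on.
M: reached.
U: reached.
Q: reached.
E would need W, X, and A (Gate 4), but A never turns on.
P: reached.
Reached: M, U, Q, and P — 4 of the 5.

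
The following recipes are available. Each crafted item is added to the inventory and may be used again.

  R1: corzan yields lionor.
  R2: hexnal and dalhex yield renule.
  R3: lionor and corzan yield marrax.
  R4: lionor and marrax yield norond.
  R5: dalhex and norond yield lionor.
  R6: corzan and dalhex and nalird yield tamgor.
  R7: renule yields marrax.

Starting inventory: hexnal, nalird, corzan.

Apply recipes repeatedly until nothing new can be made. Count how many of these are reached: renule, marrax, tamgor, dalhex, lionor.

corzan → lionor (R1).
lionor and corzan → marrax (R3).
renule would need hexnal and dalhex (R2), but dalhex is never obtained.
marrax: reached.
tamgor would need corzan, dalhex, and nalird (R6), but dalhex is never obtained.
No rule produces dalhex, and it is not given.
lionor: reached.
Reached: marrax and lionor — 2 of the 5.

2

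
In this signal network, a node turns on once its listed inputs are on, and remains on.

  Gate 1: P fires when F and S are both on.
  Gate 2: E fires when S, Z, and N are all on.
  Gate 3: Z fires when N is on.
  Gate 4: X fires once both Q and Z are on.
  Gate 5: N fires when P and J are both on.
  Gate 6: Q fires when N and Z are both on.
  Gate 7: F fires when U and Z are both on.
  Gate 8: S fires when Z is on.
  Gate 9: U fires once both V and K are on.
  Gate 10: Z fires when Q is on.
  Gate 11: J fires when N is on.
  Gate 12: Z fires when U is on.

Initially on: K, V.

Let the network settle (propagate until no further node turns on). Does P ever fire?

Yes

Gate 9: V and K on → U on.
U is on, so Z fires (Gate 12).
U and Z are on, so F fires (Gate 7).
Z is on, so S fires (Gate 8).
Gate 1: F and S on → P on.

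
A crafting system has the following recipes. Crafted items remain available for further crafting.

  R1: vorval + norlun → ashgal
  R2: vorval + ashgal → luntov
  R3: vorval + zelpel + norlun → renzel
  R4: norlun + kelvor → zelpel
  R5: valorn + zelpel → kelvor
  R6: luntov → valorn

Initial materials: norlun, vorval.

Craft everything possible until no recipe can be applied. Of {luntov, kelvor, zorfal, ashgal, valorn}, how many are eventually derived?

3

Using R1, vorval and norlun make ashgal.
Using R2, vorval and ashgal make luntov.
luntov → valorn (R6).
luntov: reached.
kelvor would need valorn and zelpel (R5), but zelpel is never obtained.
No rule produces zorfal, and it is not given.
ashgal: reached.
valorn: reached.
Reached: luntov, ashgal, and valorn — 3 of the 5.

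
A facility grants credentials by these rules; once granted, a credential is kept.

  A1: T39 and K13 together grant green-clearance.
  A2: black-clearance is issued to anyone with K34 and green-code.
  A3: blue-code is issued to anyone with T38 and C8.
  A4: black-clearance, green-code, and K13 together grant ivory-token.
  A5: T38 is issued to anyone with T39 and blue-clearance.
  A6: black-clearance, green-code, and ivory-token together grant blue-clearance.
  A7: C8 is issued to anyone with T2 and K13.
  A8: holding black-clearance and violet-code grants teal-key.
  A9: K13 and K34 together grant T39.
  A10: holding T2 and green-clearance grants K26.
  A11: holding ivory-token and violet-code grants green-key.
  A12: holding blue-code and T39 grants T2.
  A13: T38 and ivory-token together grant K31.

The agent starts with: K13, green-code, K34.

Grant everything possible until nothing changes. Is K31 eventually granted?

Holding K13 and K34 grants T39 (A9).
Holding K34 and green-code grants black-clearance (A2).
Holding black-clearance, green-code, and K13 grants ivory-token (A4).
Holding black-clearance, green-code, and ivory-token grants blue-clearance (A6).
Holding T39 and blue-clearance grants T38 (A5).
Holding T38 and ivory-token grants K31 (A13).

Yes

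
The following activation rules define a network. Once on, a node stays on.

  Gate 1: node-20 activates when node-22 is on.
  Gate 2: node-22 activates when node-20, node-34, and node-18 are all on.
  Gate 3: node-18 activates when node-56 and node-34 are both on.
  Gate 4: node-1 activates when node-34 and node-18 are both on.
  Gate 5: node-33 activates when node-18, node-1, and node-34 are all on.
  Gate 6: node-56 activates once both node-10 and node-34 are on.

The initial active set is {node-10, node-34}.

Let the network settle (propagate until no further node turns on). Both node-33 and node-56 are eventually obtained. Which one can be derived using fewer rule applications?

node-56

node-56: node-10 and node-34 are on, so node-56 activates (Gate 6). [1 rule application]
node-33: Gate 6: node-10 and node-34 on → node-56 on. node-56 and node-34 are on, so node-18 activates (Gate 3). Gate 4: node-34 and node-18 on → node-1 on. Gate 5: node-18, node-1, and node-34 on → node-33 on. [4 rule applications]
node-56 needs fewer.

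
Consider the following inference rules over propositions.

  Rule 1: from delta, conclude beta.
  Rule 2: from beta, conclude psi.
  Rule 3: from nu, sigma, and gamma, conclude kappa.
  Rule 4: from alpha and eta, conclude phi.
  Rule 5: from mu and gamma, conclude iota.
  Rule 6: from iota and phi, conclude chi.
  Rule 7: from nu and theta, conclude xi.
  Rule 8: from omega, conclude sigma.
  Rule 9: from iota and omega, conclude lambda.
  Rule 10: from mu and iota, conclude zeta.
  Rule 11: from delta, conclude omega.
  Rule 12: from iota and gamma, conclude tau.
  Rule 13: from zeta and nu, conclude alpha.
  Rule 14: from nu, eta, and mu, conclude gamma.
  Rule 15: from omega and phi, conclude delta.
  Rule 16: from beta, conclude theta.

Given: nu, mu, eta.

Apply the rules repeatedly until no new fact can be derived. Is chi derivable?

Yes

From nu, eta, and mu, Rule 14 gives gamma.
mu and gamma hold, so iota follows (Rule 5).
From mu and iota, Rule 10 gives zeta.
zeta and nu hold, so alpha follows (Rule 13).
alpha and eta hold, so phi follows (Rule 4).
iota and phi hold, so chi follows (Rule 6).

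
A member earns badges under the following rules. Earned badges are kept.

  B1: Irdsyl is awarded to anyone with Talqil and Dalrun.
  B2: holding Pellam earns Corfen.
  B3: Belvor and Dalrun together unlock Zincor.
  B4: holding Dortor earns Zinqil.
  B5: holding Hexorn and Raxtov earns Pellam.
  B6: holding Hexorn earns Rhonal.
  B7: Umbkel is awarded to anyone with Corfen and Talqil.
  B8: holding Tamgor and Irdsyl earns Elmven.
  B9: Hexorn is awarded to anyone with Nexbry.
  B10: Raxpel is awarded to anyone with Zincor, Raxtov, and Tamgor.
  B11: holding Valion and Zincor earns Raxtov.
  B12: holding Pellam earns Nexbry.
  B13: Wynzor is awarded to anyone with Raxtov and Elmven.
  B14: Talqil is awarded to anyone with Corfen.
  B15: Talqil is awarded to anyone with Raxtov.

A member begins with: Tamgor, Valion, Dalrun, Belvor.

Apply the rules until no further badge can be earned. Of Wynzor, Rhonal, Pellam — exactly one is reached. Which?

Wynzor

With Belvor and Dalrun, Zincor is earned (B3).
With Valion and Zincor, Raxtov is earned (B11).
With Raxtov, Talqil is earned (B15).
With Talqil and Dalrun, Irdsyl is earned (B1).
With Tamgor and Irdsyl, Elmven is earned (B8).
With Raxtov and Elmven, Wynzor is earned (B13).
Pellam would need Hexorn and Raxtov (B5), but Hexorn is never earned. Rhonal would need Hexorn (B6), but Hexorn is never earned.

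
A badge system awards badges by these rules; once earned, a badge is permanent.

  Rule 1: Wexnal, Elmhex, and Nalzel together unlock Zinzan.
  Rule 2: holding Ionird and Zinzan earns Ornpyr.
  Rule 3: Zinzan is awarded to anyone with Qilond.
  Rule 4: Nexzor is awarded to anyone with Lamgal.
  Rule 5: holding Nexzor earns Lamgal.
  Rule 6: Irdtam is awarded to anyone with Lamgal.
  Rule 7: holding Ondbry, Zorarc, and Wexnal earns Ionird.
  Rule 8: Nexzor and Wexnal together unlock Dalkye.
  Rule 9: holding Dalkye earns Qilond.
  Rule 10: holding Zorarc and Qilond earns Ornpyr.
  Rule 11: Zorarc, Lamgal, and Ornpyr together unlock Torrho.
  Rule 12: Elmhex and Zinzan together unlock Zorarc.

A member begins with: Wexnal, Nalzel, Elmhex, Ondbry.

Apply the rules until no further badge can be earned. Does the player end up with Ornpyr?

With Wexnal, Elmhex, and Nalzel, Zinzan is earned (Rule 1).
With Elmhex and Zinzan, Zorarc is earned (Rule 12).
With Ondbry, Zorarc, and Wexnal, Ionird is earned (Rule 7).
With Ionird and Zinzan, Ornpyr is earned (Rule 2).

Yes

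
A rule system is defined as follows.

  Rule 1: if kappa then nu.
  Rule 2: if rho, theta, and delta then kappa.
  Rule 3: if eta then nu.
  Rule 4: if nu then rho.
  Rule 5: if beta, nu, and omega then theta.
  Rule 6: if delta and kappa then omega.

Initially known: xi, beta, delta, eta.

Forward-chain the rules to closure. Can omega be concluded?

omega would need delta and kappa (Rule 6), but kappa is never established.

No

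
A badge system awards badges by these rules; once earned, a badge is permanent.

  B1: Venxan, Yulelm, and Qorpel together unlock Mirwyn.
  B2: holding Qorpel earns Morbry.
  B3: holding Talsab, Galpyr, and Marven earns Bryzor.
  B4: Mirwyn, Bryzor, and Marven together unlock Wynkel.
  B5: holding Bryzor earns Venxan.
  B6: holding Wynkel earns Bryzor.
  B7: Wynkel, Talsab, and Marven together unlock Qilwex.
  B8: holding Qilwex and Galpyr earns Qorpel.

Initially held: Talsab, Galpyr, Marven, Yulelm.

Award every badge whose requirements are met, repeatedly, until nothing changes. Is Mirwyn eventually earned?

Mirwyn would need Venxan, Yulelm, and Qorpel (B1), but Qorpel is never earned.

No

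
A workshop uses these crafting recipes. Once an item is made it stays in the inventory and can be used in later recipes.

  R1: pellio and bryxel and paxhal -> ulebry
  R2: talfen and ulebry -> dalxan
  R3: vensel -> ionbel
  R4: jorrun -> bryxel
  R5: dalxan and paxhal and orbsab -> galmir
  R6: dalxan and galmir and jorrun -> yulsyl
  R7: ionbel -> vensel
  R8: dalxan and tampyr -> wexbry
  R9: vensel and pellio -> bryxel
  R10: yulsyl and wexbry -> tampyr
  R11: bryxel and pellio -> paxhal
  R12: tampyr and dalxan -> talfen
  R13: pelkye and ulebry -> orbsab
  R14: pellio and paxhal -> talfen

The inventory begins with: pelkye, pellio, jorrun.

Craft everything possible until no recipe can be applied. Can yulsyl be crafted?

Yes

Using R4, jorrun makes bryxel.
bryxel and pellio -> paxhal (R11).
Using R1, pellio, bryxel, and paxhal make ulebry.
Using R14, pellio and paxhal make talfen.
talfen and ulebry -> dalxan (R2).
pelkye and ulebry -> orbsab (R13).
dalxan and paxhal and orbsab -> galmir (R5).
Using R6, dalxan, galmir, and jorrun make yulsyl.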